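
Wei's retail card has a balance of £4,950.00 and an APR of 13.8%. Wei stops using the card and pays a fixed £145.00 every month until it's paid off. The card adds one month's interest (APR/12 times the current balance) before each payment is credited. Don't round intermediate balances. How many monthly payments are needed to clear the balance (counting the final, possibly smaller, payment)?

44 months

Monthly rate r = 13.8%/12 = 1.15% = 0.0115.
Recurrence: B ← B·(1+r) − £145.00.
Month 1: interest £56.92; balance after payment £4,861.93.
Month 2: interest £55.91; balance after payment £4,772.84.
Closed form: n = −ln(1 − rB₀/P)/ln(1+r) = −ln(0.60741)/ln(1.0115) ≈ 43.601, so the balance reaches zero during payment 44.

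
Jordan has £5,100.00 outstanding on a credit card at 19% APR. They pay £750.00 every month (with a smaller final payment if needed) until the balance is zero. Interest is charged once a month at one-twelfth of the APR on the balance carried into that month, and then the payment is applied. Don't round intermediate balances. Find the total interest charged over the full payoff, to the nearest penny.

Monthly rate r = 19%/12 = 1.58333% = 0.0158333.
Payoff takes n = ⌈−ln(1 − rB₀/P)/ln(1+r)⌉ = ⌈7.251⌉ = 8 payments; the last is £189.72.
Total paid = 7·£750.00 + £189.72 = £5,439.72.
Total interest = total paid − principal = £5,439.72 − £5,100.00 = £339.72.

£339.72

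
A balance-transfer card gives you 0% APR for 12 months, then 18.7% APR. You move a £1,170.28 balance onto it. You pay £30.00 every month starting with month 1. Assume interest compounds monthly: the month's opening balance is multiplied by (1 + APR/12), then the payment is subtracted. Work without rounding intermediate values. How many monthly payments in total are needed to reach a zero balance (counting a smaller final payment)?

Promo months 1–12 at r₀ = 0%/12 = 0; months 13+ at r₁ = 18.7%/12 = 0.0155833.
After month 12 (no interest yet): B = £1,170.28 − 12·£30.00 = £810.28.
Then at r₁ with £30.00/mo: n₂ = −ln(1 − r₁·B/P)/ln(1+r₁) ≈ 35.33 → 36 more payments.

48 months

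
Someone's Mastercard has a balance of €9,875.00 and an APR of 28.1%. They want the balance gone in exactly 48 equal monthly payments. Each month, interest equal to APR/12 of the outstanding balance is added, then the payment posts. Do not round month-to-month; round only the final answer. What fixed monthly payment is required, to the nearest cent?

€344.73

Monthly rate r = 28.1%/12 = 2.34167% = 0.0234167.
Level-payment amortization: P = B₀·r / (1 − (1+r)^(−n)) = 9875.00·0.0234167 / (1 − 1.02342^(−48)).
Denominator 1 − (1+r)^(−48) = 0.670784174.
P = 231.24 / 0.670784174 ≈ 344.73.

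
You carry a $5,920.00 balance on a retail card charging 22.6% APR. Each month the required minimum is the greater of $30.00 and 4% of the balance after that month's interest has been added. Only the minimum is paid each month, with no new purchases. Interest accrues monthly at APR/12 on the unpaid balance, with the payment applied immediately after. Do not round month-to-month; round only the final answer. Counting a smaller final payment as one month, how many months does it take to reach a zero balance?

128 months

Monthly rate r = 22.6%/12 = 1.88333% = 0.0188333.
While 4% of the post-interest balance exceeds $30.00, each month B ← (B·(1+r))·(1 − 0.04), i.e. B shrinks by the factor (1+r)·0.96 = 0.97808.
This holds for months 1–95. Entering month 96 the balance is $720.92; 4% of the post-interest balance is now below $30.00, so the flat $30.00 minimum applies from here.
From month 96 a fixed $30.00 at rate r clears $720.92 in 33 more payments. Total: 95 + 33 = 128 months.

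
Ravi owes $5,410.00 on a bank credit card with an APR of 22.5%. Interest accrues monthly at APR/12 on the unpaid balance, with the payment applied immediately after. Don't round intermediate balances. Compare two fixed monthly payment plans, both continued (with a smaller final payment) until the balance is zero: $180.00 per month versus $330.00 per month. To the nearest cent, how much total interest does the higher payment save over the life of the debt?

Monthly rate r = 22.5%/12 = 1.875% = 0.01875.
At $180.00/mo: n = ⌈−ln(1 − rB₀/P)/ln(1+r)⌉ = 45 payments (last $113.77); total interest = total paid − $5,410.00 = $2,623.77.
At $330.00/mo: 20 payments (last $255.13); total interest $1,115.13.
Interest saved = $2,623.77 − $1,115.13 = $1,508.64.

$1,508.64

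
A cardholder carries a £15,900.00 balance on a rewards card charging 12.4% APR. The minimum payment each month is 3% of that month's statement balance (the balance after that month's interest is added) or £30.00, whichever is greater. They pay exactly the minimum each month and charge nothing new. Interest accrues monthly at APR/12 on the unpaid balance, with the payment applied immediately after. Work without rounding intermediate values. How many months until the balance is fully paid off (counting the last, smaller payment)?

179 months

Monthly rate r = 12.4%/12 = 1.03333% = 0.0103333.
While 3% of the post-interest balance exceeds £30.00, each month B ← (B·(1+r))·(1 − 0.03), i.e. B shrinks by the factor (1+r)·0.97 = 0.98002.
This holds for months 1–138. Entering month 139 the balance is £981.80; 3% of the post-interest balance is now below £30.00, so the flat £30.00 minimum applies from here.
From month 139 a fixed £30.00 at rate r clears £981.80 in 41 more payments. Total: 138 + 41 = 179 months.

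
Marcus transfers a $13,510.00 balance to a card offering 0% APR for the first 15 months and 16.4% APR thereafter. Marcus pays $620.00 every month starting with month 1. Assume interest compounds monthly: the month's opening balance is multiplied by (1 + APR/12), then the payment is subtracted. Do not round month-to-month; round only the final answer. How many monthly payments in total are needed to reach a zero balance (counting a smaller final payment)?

Promo months 1–15 at r₀ = 0%/12 = 0; months 16+ at r₁ = 16.4%/12 = 0.0136667.
After month 15 (no interest yet): B = $13,510.00 − 15·$620.00 = $4,210.00.
Then at r₁ with $620.00/mo: n₂ = −ln(1 − r₁·B/P)/ln(1+r₁) ≈ 7.17 → 8 more payments.

23 payments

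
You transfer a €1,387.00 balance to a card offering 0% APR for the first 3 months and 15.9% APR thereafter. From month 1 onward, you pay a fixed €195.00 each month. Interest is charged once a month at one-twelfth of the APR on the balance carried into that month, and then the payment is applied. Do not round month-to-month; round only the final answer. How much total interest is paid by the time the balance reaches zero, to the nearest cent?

€28.38

Promo months 1–3 at r₀ = 0%/12 = 0; months 4+ at r₁ = 15.9%/12 = 0.01325.
After month 3 (no interest yet): B = €1,387.00 − 3·€195.00 = €802.00.
Then at r₁ with €195.00/mo: n₂ = −ln(1 − r₁·B/P)/ln(1+r₁) ≈ 4.26 → 5 more payments.
Total paid = 7·€195.00 + €50.38 = €1,415.38; interest = €1,415.38 − €1,387.00 = €28.38.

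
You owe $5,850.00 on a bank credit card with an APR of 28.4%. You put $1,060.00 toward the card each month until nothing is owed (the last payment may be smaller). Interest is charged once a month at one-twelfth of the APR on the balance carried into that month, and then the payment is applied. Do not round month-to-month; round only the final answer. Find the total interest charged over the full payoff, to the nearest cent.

Monthly rate r = 28.4%/12 = 2.36667% = 0.0236667.
Payoff takes n = ⌈−ln(1 − rB₀/P)/ln(1+r)⌉ = ⌈5.984⌉ = 6 payments; the last is $1,043.04.
Total paid = 5·$1,060.00 + $1,043.04 = $6,343.04.
Total interest = total paid − principal = $6,343.04 − $5,850.00 = $493.04.

$493.04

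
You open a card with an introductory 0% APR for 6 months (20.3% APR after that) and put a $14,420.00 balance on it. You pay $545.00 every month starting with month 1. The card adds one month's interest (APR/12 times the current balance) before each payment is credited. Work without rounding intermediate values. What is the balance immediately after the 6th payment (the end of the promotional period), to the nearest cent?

$11,150.00

Promo months 1–6 at r₀ = 0%/12 = 0; months 7+ at r₁ = 20.3%/12 = 0.0169167.
After month 6 (no interest yet): B = $14,420.00 − 6·$545.00 = $11,150.00.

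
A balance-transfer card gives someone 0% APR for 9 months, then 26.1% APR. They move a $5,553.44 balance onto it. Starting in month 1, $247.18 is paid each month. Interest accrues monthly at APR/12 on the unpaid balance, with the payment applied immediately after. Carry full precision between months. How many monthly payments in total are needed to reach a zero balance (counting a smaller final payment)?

Promo months 1–9 at r₀ = 0%/12 = 0; months 10+ at r₁ = 26.1%/12 = 0.02175.
After month 9 (no interest yet): B = $5,553.44 − 9·$247.18 = $3,328.82.
Then at r₁ with $247.18/mo: n₂ = −ln(1 − r₁·B/P)/ln(1+r₁) ≈ 16.11 → 17 more payments.

26 months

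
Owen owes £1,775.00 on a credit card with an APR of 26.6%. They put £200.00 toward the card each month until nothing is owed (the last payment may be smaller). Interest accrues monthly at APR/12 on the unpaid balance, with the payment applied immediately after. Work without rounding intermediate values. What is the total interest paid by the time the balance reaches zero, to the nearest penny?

£223.36

Monthly rate r = 26.6%/12 = 2.21667% = 0.0221667.
Payoff takes n = ⌈−ln(1 − rB₀/P)/ln(1+r)⌉ = ⌈9.992⌉ = 10 payments; the last is £198.36.
Total paid = 9·£200.00 + £198.36 = £1,998.36.
Total interest = total paid − principal = £1,998.36 − £1,775.00 = £223.36.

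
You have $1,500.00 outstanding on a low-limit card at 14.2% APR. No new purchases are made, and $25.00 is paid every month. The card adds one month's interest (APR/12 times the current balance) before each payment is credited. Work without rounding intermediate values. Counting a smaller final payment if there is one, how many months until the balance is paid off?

106 payments

Monthly rate r = 14.2%/12 = 1.18333% = 0.0118333.
Recurrence: B ← B·(1+r) − $25.00.
Month 1: interest $17.75; balance after payment $1,492.75.
Month 2: interest $17.66; balance after payment $1,485.41.
Closed form: n = −ln(1 − rB₀/P)/ln(1+r) = −ln(0.29)/ln(1.01183) ≈ 105.227, so the balance reaches zero during payment 106.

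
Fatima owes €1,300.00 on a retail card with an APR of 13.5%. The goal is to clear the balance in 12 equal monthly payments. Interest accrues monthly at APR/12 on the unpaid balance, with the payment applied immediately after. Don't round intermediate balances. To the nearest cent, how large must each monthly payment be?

€116.42

Monthly rate r = 13.5%/12 = 1.125% = 0.01125.
Level-payment amortization: P = B₀·r / (1 − (1+r)^(−n)) = 1300.00·0.01125 / (1 − 1.01125^(−12)).
Denominator 1 − (1+r)^(−12) = 0.125625297.
P = 14.625 / 0.125625297 ≈ 116.42.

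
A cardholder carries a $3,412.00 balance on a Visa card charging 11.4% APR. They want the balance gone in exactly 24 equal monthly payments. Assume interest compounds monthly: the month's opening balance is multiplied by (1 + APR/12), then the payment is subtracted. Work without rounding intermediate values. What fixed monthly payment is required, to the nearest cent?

Monthly rate r = 11.4%/12 = 0.95% = 0.0095.
Level-payment amortization: P = B₀·r / (1 − (1+r)^(−n)) = 3412.00·0.0095 / (1 − 1.0095^(−24)).
Denominator 1 − (1+r)^(−24) = 0.203018498.
P = 32.414 / 0.203018498 ≈ 159.66.

$159.66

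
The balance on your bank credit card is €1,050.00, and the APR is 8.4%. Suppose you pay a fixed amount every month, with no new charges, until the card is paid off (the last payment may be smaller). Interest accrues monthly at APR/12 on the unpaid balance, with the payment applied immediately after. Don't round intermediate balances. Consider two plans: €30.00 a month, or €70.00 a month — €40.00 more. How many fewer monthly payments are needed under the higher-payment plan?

25 fewer payments

Monthly rate r = 8.4%/12 = 0.7% = 0.007.
At €30.00/mo: n = ⌈−ln(1 − rB₀/P)/ln(1+r)⌉ = 41 payments (last €8.68); total interest = total paid − €1,050.00 = €158.68.
At €70.00/mo: 16 payments (last €63.22); total interest €63.22.
Payments saved = 41 − 16 = 25.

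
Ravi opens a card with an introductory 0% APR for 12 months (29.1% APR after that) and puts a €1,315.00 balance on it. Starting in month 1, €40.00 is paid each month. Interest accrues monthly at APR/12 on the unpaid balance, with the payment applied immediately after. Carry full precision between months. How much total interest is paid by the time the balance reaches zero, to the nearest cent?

€343.16

Promo months 1–12 at r₀ = 0%/12 = 0; months 13+ at r₁ = 29.1%/12 = 0.02425.
After month 12 (no interest yet): B = €1,315.00 − 12·€40.00 = €835.00.
Then at r₁ with €40.00/mo: n₂ = −ln(1 − r₁·B/P)/ln(1+r₁) ≈ 29.45 → 30 more payments.
Total paid = 41·€40.00 + €18.16 = €1,658.16; interest = €1,658.16 − €1,315.00 = €343.16.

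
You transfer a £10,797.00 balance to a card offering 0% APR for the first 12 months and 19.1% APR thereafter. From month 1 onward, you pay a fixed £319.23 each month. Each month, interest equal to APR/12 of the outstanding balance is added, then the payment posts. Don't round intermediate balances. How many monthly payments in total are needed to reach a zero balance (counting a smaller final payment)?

40 months

Promo months 1–12 at r₀ = 0%/12 = 0; months 13+ at r₁ = 19.1%/12 = 0.0159167.
After month 12 (no interest yet): B = £10,797.00 − 12·£319.23 = £6,966.24.
Then at r₁ with £319.23/mo: n₂ = −ln(1 − r₁·B/P)/ln(1+r₁) ≈ 27.02 → 28 more payments.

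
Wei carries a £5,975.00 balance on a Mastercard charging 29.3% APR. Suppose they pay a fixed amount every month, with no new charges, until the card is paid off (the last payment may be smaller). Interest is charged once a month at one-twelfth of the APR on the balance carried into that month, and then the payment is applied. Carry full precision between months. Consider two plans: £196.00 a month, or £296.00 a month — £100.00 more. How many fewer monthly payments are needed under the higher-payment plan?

Monthly rate r = 29.3%/12 = 2.44167% = 0.0244167.
At £196.00/mo: n = ⌈−ln(1 − rB₀/P)/ln(1+r)⌉ = 57 payments (last £106.04); total interest = total paid − £5,975.00 = £5,107.04.
At £296.00/mo: 29 payments (last £43.82); total interest £2,356.82.
Payments saved = 57 − 29 = 28.

28 fewer payments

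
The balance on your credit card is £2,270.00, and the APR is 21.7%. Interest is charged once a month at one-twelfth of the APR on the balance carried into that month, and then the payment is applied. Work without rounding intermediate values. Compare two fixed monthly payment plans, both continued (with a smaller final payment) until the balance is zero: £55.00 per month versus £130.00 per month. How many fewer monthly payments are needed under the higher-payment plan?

55 fewer payments

Monthly rate r = 21.7%/12 = 1.80833% = 0.0180833.
At £55.00/mo: n = ⌈−ln(1 − rB₀/P)/ln(1+r)⌉ = 77 payments (last £30.01); total interest = total paid − £2,270.00 = £1,940.01.
At £130.00/mo: 22 payments (last £22.61); total interest £482.61.
Payments saved = 77 − 22 = 55.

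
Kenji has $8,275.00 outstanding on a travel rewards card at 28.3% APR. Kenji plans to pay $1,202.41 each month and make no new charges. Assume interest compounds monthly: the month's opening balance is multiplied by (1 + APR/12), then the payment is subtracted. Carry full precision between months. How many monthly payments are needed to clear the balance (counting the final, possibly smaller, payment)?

Monthly rate r = 28.3%/12 = 2.35833% = 0.0235833.
Recurrence: B ← B·(1+r) − $1,202.41.
Month 1: interest $195.15; balance after payment $7,267.74.
Month 2: interest $171.40; balance after payment $6,236.73.
Closed form: n = −ln(1 − rB₀/P)/ln(1+r) = −ln(0.8377)/ln(1.02358) ≈ 7.598, so the balance reaches zero during payment 8.

8 months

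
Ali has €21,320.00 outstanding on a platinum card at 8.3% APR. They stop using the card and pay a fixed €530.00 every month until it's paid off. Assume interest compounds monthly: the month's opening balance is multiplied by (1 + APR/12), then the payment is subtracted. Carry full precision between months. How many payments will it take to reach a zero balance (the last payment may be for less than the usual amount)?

48 months

Monthly rate r = 8.3%/12 = 0.691667% = 0.00691667.
Recurrence: B ← B·(1+r) − €530.00.
Month 1: interest €147.46; balance after payment €20,937.46.
Month 2: interest €144.82; balance after payment €20,552.28.
Closed form: n = −ln(1 − rB₀/P)/ln(1+r) = −ln(0.72177)/ln(1.00692) ≈ 47.303, so the balance reaches zero during payment 48.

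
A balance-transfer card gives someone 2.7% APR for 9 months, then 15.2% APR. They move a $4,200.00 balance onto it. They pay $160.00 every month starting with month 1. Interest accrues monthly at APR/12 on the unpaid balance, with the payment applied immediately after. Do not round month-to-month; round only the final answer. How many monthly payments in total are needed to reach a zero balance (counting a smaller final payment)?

30 months

Promo months 1–9 at r₀ = 2.7%/12 = 0.00225; months 10+ at r₁ = 15.2%/12 = 0.0126667.
After month 9: iterate B ← B·(1+r₀) − $160.00 for 9 months → $2,832.79.
Then at r₁ with $160.00/mo: n₂ = −ln(1 − r₁·B/P)/ln(1+r₁) ≈ 20.17 → 21 more payments.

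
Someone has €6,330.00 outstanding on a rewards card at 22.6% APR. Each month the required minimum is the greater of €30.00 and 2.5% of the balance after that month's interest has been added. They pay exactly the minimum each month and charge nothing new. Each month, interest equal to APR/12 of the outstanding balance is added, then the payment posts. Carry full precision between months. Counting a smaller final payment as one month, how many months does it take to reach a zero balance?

325 months

Monthly rate r = 22.6%/12 = 1.88333% = 0.0188333.
While 2.5% of the post-interest balance exceeds €30.00, each month B ← (B·(1+r))·(1 − 0.025), i.e. B shrinks by the factor (1+r)·0.975 = 0.99336.
This holds for months 1–253. Entering month 254 the balance is €1,174.00; 2.5% of the post-interest balance is now below €30.00, so the flat €30.00 minimum applies from here.
From month 254 a fixed €30.00 at rate r clears €1,174.00 in 72 more payments. Total: 253 + 72 = 325 months.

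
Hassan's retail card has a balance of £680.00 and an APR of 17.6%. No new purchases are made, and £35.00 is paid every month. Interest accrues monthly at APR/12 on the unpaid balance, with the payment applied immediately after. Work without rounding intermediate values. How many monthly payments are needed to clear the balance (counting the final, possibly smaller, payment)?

24 months

Monthly rate r = 17.6%/12 = 1.46667% = 0.0146667.
Recurrence: B ← B·(1+r) − £35.00.
Month 1: interest £9.97; balance after payment £654.97.
Month 2: interest £9.61; balance after payment £629.58.
Closed form: n = −ln(1 − rB₀/P)/ln(1+r) = −ln(0.71505)/ln(1.01467) ≈ 23.036, so the balance reaches zero during payment 24.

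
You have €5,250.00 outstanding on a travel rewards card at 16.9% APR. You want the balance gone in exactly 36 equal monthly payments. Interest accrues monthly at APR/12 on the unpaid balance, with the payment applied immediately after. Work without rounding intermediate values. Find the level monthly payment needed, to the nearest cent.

€186.92

Monthly rate r = 16.9%/12 = 1.40833% = 0.0140833.
Level-payment amortization: P = B₀·r / (1 − (1+r)^(−n)) = 5250.00·0.0140833 / (1 − 1.01408^(−36)).
Denominator 1 − (1+r)^(−36) = 0.39556615.
P = 73.9375 / 0.39556615 ≈ 186.92.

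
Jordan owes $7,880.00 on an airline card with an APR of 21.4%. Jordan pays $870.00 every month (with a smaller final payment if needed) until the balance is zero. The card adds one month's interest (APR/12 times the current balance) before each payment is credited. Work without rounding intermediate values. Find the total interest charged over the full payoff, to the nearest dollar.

Monthly rate r = 21.4%/12 = 1.78333% = 0.0178333.
Payoff takes n = ⌈−ln(1 − rB₀/P)/ln(1+r)⌉ = ⌈9.967⌉ = 10 payments; the last is $841.14.
Total paid = 9·$870.00 + $841.14 = $8,671.14.
Total interest = total paid − principal = $8,671.14 − $7,880.00 = $791.14.

$791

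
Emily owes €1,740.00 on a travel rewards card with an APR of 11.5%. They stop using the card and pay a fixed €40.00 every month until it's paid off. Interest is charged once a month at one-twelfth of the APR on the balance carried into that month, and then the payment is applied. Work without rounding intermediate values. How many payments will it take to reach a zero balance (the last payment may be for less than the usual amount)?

57 months

Monthly rate r = 11.5%/12 = 0.958333% = 0.00958333.
Recurrence: B ← B·(1+r) − €40.00.
Month 1: interest €16.67; balance after payment €1,716.67.
Month 2: interest €16.45; balance after payment €1,693.13.
Closed form: n = −ln(1 − rB₀/P)/ln(1+r) = −ln(0.58313)/ln(1.00958) ≈ 56.550, so the balance reaches zero during payment 57.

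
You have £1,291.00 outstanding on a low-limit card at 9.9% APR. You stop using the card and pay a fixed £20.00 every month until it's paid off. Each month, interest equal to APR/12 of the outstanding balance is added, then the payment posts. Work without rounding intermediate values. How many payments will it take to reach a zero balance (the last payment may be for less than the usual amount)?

Monthly rate r = 9.9%/12 = 0.825% = 0.00825.
Recurrence: B ← B·(1+r) − £20.00.
Month 1: interest £10.65; balance after payment £1,281.65.
Month 2: interest £10.57; balance after payment £1,272.22.
Closed form: n = −ln(1 − rB₀/P)/ln(1+r) = −ln(0.46746)/ln(1.00825) ≈ 92.554, so the balance reaches zero during payment 93.

93 months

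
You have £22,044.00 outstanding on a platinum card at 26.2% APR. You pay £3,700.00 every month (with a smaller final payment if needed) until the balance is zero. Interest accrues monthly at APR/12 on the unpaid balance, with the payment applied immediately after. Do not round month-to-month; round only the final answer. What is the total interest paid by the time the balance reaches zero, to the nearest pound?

Monthly rate r = 26.2%/12 = 2.18333% = 0.0218333.
Payoff takes n = ⌈−ln(1 − rB₀/P)/ln(1+r)⌉ = ⌈6.452⌉ = 7 payments; the last is £1,682.39.
Total paid = 6·£3,700.00 + £1,682.39 = £23,882.39.
Total interest = total paid − principal = £23,882.39 − £22,044.00 = £1,838.39.

£1,838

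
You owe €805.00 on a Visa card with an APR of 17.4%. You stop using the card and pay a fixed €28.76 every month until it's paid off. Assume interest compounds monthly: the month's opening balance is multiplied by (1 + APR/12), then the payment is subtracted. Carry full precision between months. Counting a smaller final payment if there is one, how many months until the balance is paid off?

Monthly rate r = 17.4%/12 = 1.45% = 0.0145.
Recurrence: B ← B·(1+r) − €28.76.
Month 1: interest €11.67; balance after payment €787.91.
Month 2: interest €11.42; balance after payment €770.58.
Closed form: n = −ln(1 − rB₀/P)/ln(1+r) = −ln(0.59414)/ln(1.0145) ≈ 36.166, so the balance reaches zero during payment 37.

37 payments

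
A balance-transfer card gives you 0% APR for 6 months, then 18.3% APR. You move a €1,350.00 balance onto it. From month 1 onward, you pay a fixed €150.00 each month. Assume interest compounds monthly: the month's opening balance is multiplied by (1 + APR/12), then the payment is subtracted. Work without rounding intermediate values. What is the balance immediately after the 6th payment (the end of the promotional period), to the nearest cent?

Promo months 1–6 at r₀ = 0%/12 = 0; months 7+ at r₁ = 18.3%/12 = 0.01525.
After month 6 (no interest yet): B = €1,350.00 − 6·€150.00 = €450.00.

€450.00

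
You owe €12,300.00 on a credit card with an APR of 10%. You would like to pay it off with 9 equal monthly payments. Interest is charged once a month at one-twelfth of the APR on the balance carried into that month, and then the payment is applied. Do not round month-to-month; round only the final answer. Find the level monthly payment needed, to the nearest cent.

€1,424.24

Monthly rate r = 10%/12 = 0.833333% = 0.00833333.
Level-payment amortization: P = B₀·r / (1 − (1+r)^(−n)) = 12300.00·0.00833333 / (1 − 1.00833^(−9)).
Denominator 1 − (1+r)^(−9) = 0.0719681497.
P = 102.5 / 0.0719681497 ≈ 1424.24.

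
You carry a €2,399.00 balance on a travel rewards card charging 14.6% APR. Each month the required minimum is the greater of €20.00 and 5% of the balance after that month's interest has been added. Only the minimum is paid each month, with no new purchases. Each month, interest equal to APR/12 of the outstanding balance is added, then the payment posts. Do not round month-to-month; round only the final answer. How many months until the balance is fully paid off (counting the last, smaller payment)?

Monthly rate r = 14.6%/12 = 1.21667% = 0.0121667.
While 5% of the post-interest balance exceeds €20.00, each month B ← (B·(1+r))·(1 − 0.05), i.e. B shrinks by the factor (1+r)·0.95 = 0.96156.
This holds for months 1–47. Entering month 48 the balance is €380.09; 5% of the post-interest balance is now below €20.00, so the flat €20.00 minimum applies from here.
From month 48 a fixed €20.00 at rate r clears €380.09 in 22 more payments. Total: 47 + 22 = 69 months.

69 months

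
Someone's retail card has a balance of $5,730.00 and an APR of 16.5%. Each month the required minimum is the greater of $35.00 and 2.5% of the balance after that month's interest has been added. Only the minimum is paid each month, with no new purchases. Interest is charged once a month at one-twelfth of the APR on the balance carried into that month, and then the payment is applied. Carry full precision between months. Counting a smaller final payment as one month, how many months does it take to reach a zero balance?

Monthly rate r = 16.5%/12 = 1.375% = 0.01375.
While 2.5% of the post-interest balance exceeds $35.00, each month B ← (B·(1+r))·(1 − 0.025), i.e. B shrinks by the factor (1+r)·0.975 = 0.98841.
This holds for months 1–123. Entering month 124 the balance is $1,365.27; 2.5% of the post-interest balance is now below $35.00, so the flat $35.00 minimum applies from here.
From month 124 a fixed $35.00 at rate r clears $1,365.27 in 57 more payments. Total: 123 + 57 = 180 months.

180 months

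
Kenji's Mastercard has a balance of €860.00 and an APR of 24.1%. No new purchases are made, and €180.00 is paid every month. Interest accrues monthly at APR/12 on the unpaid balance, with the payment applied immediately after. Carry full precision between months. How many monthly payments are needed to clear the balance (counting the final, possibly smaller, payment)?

Monthly rate r = 24.1%/12 = 2.00833% = 0.0200833.
Recurrence: B ← B·(1+r) − €180.00.
Month 1: interest €17.27; balance after payment €697.27.
Month 2: interest €14.00; balance after payment €531.28.
Month 3: interest €10.67; balance after payment €361.94.
Month 4: interest €7.27; balance after payment €189.21.
Month 5: interest €3.80; balance after payment €13.01.
Month 6: interest €0.26; balance after payment €0.00.

6 payments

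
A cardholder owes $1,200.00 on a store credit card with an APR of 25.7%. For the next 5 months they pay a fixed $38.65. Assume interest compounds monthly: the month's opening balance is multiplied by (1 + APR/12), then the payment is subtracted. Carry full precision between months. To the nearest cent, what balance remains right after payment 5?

$1,132.42

Monthly rate r = 25.7%/12 = 2.14167% = 0.0214167.
Each month: B ← B·(1+r) − $38.65.
Month 1: interest $25.70; balance after payment $1,187.05.
Month 2: interest $25.42; balance after payment $1,173.82.
Month 3: interest $25.14; balance after payment $1,160.31.
Month 4: interest $24.85; balance after payment $1,146.51.
Month 5: interest $24.55; balance after payment $1,132.42.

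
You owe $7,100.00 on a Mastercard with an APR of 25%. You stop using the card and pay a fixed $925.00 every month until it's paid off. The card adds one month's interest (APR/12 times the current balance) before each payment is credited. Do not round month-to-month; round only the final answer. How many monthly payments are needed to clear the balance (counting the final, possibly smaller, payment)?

9 payments

Monthly rate r = 25%/12 = 2.08333% = 0.0208333.
Recurrence: B ← B·(1+r) − $925.00.
Month 1: interest $147.92; balance after payment $6,322.92.
Month 2: interest $131.73; balance after payment $5,529.64.
Closed form: n = −ln(1 − rB₀/P)/ln(1+r) = −ln(0.84009)/ln(1.02083) ≈ 8.451, so the balance reaches zero during payment 9.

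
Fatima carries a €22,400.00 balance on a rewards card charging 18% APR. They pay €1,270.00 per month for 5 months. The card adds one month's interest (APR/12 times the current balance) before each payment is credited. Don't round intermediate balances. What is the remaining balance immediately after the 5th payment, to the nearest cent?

Monthly rate r = 18%/12 = 1.5% = 0.015.
Each month: B ← B·(1+r) − €1,270.00.
Month 1: interest €336.00; balance after payment €21,466.00.
Month 2: interest €321.99; balance after payment €20,517.99.
Month 3: interest €307.77; balance after payment €19,555.76.
Month 4: interest €293.34; balance after payment €18,579.10.
Month 5: interest €278.69; balance after payment €17,587.78.

€17,587.78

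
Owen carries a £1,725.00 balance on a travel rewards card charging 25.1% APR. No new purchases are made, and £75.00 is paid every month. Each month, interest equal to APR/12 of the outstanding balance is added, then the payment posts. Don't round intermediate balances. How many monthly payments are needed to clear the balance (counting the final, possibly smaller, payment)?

32 payments

Monthly rate r = 25.1%/12 = 2.09167% = 0.0209167.
Recurrence: B ← B·(1+r) − £75.00.
Month 1: interest £36.08; balance after payment £1,686.08.
Month 2: interest £35.27; balance after payment £1,646.35.
Closed form: n = −ln(1 − rB₀/P)/ln(1+r) = −ln(0.51892)/ln(1.02092) ≈ 31.690, so the balance reaches zero during payment 32.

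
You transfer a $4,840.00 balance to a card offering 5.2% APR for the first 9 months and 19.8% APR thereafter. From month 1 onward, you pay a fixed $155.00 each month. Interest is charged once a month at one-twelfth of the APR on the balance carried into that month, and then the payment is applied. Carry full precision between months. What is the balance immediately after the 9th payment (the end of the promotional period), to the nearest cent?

$3,612.64

Promo months 1–9 at r₀ = 5.2%/12 = 0.00433333; months 10+ at r₁ = 19.8%/12 = 0.0165.
After month 9: iterate B ← B·(1+r₀) − $155.00 for 9 months → $3,612.64.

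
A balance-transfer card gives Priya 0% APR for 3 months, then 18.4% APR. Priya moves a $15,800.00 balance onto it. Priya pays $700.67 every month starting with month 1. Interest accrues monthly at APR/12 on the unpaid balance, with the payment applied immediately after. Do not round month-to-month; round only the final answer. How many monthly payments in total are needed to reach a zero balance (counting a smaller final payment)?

Promo months 1–3 at r₀ = 0%/12 = 0; months 4+ at r₁ = 18.4%/12 = 0.0153333.
After month 3 (no interest yet): B = $15,800.00 − 3·$700.67 = $13,697.99.
Then at r₁ with $700.67/mo: n₂ = −ln(1 − r₁·B/P)/ln(1+r₁) ≈ 23.42 → 24 more payments.

27 months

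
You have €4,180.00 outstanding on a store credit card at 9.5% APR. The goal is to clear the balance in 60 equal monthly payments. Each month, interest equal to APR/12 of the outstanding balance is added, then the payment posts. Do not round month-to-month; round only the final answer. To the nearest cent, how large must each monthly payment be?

Monthly rate r = 9.5%/12 = 0.791667% = 0.00791667.
Level-payment amortization: P = B₀·r / (1 − (1+r)^(−n)) = 4180.00·0.00791667 / (1 − 1.00792^(−60)).
Denominator 1 − (1+r)^(−60) = 0.376950716.
P = 33.0917 / 0.376950716 ≈ 87.79.

€87.79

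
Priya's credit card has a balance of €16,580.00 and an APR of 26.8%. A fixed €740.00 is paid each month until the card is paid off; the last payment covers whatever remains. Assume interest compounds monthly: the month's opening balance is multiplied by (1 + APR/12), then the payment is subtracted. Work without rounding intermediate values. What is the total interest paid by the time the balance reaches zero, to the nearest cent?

€6,670.44

Monthly rate r = 26.8%/12 = 2.23333% = 0.0223333.
Payoff takes n = ⌈−ln(1 − rB₀/P)/ln(1+r)⌉ = ⌈31.417⌉ = 32 payments; the last is €310.44.
Total paid = 31·€740.00 + €310.44 = €23,250.44.
Total interest = total paid − principal = €23,250.44 − €16,580.00 = €6,670.44.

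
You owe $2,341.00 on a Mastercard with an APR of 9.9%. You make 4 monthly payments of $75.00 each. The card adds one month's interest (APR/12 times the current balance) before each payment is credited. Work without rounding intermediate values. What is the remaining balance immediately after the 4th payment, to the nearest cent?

Monthly rate r = 9.9%/12 = 0.825% = 0.00825.
Each month: B ← B·(1+r) − $75.00.
Month 1: interest $19.31; balance after payment $2,285.31.
Month 2: interest $18.85; balance after payment $2,229.17.
Month 3: interest $18.39; balance after payment $2,172.56.
Month 4: interest $17.92; balance after payment $2,115.48.

$2,115.48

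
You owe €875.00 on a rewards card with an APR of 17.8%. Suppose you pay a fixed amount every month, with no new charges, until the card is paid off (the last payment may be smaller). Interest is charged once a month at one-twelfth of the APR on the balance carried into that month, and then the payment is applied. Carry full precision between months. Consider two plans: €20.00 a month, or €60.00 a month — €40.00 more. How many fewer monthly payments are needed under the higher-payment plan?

Monthly rate r = 17.8%/12 = 1.48333% = 0.0148333.
At €20.00/mo: n = ⌈−ln(1 − rB₀/P)/ln(1+r)⌉ = 72 payments (last €1.94); total interest = total paid − €875.00 = €546.94.
At €60.00/mo: 17 payments (last €33.37); total interest €118.37.
Payments saved = 72 − 17 = 55.

55 fewer payments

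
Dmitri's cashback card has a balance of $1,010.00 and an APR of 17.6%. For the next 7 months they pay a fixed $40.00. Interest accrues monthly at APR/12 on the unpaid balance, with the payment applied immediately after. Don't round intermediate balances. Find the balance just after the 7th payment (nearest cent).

Monthly rate r = 17.6%/12 = 1.46667% = 0.0146667.
Each month: B ← B·(1+r) − $40.00.
Month 1: interest $14.81; balance after payment $984.81.
Month 2: interest $14.44; balance after payment $959.26.
Month 3: interest $14.07; balance after payment $933.33.
Month 4: interest $13.69; balance after payment $907.02.
Month 5: interest $13.30; balance after payment $880.32.
Month 6: interest $12.91; balance after payment $853.23.
Month 7: interest $12.51; balance after payment $825.74.

$825.74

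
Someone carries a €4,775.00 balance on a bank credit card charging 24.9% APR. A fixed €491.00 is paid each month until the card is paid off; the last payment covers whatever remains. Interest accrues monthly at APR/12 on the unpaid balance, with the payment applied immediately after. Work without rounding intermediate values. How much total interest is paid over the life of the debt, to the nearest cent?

€613.58

Monthly rate r = 24.9%/12 = 2.075% = 0.02075.
Payoff takes n = ⌈−ln(1 − rB₀/P)/ln(1+r)⌉ = ⌈10.974⌉ = 11 payments; the last is €478.58.
Total paid = 10·€491.00 + €478.58 = €5,388.58.
Total interest = total paid − principal = €5,388.58 − €4,775.00 = €613.58.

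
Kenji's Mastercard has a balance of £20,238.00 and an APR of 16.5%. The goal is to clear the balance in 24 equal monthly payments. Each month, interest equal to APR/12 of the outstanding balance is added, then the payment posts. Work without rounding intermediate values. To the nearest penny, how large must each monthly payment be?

£995.76

Monthly rate r = 16.5%/12 = 1.375% = 0.01375.
Level-payment amortization: P = B₀·r / (1 − (1+r)^(−n)) = 20238.00·0.01375 / (1 − 1.01375^(−24)).
Denominator 1 − (1+r)^(−24) = 0.279458189.
P = 278.272 / 0.279458189 ≈ 995.76.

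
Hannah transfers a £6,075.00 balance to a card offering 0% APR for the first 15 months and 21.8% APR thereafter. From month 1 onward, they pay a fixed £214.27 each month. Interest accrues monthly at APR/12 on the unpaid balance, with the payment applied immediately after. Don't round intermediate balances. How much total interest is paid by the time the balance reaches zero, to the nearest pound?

Promo months 1–15 at r₀ = 0%/12 = 0; months 16+ at r₁ = 21.8%/12 = 0.0181667.
After month 15 (no interest yet): B = £6,075.00 − 15·£214.27 = £2,860.95.
Then at r₁ with £214.27/mo: n₂ = −ln(1 − r₁·B/P)/ln(1+r₁) ≈ 15.43 → 16 more payments.
Total paid = 30·£214.27 + £92.83 = £6,520.93; interest = £6,520.93 − £6,075.00 = £445.93.

£446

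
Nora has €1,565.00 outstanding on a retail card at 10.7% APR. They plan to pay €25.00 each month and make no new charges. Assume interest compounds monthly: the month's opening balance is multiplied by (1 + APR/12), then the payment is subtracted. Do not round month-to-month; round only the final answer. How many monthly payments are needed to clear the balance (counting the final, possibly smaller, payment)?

93 payments

Monthly rate r = 10.7%/12 = 0.891667% = 0.00891667.
Recurrence: B ← B·(1+r) − €25.00.
Month 1: interest €13.95; balance after payment €1,553.95.
Month 2: interest €13.86; balance after payment €1,542.81.
Closed form: n = −ln(1 − rB₀/P)/ln(1+r) = −ln(0.44182)/ln(1.00892) ≈ 92.018, so the balance reaches zero during payment 93.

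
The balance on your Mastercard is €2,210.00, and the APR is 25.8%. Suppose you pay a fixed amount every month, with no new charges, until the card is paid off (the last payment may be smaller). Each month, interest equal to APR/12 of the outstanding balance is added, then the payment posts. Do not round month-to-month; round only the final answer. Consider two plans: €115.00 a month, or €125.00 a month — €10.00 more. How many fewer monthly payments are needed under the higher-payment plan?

Monthly rate r = 25.8%/12 = 2.15% = 0.0215.
At €115.00/mo: n = ⌈−ln(1 − rB₀/P)/ln(1+r)⌉ = 26 payments (last €6.68); total interest = total paid − €2,210.00 = €671.68.
At €125.00/mo: 23 payments (last €60.52); total interest €600.52.
Payments saved = 26 − 23 = 3.

3 fewer payments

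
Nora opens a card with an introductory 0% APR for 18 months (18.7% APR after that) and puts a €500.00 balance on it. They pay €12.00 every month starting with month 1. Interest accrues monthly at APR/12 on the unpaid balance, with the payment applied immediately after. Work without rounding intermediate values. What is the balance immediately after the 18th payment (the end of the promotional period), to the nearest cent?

Promo months 1–18 at r₀ = 0%/12 = 0; months 19+ at r₁ = 18.7%/12 = 0.0155833.
After month 18 (no interest yet): B = €500.00 − 18·€12.00 = €284.00.

€284.00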